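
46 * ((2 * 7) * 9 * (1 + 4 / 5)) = 52164 / 5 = 10432.80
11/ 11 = 1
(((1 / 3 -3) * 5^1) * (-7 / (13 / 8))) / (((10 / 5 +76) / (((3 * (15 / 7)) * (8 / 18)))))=3200 / 1521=2.10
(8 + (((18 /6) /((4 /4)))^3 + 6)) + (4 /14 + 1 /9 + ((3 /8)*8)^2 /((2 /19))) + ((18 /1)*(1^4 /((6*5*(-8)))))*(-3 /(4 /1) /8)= 10233527 /80640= 126.90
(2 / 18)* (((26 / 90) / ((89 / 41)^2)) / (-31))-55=-5469670378 / 99448155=-55.00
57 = 57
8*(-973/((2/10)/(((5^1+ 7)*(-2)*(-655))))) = -611822400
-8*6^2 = -288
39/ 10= 3.90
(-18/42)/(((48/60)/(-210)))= 225/2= 112.50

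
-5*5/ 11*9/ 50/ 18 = -0.02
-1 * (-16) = 16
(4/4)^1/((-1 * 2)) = -1/2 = -0.50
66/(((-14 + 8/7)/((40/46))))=-308/69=-4.46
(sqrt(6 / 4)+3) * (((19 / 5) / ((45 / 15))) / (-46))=-0.12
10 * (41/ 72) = 205/ 36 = 5.69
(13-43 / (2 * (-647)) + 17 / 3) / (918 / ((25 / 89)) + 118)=1814825 / 328619064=0.01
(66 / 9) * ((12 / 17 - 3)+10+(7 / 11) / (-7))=2848 / 51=55.84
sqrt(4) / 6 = 1 / 3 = 0.33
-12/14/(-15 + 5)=3/35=0.09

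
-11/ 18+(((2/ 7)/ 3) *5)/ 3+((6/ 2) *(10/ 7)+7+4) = 89/ 6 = 14.83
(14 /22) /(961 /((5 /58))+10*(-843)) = 35 /149468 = 0.00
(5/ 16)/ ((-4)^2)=5/ 256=0.02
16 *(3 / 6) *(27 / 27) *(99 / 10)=396 / 5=79.20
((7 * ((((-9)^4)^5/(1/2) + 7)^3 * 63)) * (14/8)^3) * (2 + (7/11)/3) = 75162671729942547023979610000000000000000000000000000000000000.00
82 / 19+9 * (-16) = -2654 / 19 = -139.68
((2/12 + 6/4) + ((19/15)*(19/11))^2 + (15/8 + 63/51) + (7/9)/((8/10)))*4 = 4334509/102850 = 42.14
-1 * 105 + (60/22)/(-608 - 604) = -233315/2222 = -105.00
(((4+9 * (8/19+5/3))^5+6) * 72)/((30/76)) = 730602481631376/651605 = 1121235229.37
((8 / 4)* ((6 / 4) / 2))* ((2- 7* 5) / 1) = -49.50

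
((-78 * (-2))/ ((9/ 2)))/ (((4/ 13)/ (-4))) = -1352/ 3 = -450.67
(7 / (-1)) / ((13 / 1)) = -7 / 13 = -0.54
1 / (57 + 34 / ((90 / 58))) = 45 / 3551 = 0.01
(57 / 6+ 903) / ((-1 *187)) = -1825 / 374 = -4.88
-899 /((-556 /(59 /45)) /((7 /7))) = 53041 /25020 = 2.12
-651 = -651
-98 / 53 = -1.85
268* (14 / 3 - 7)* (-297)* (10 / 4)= 464310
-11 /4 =-2.75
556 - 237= 319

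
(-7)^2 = 49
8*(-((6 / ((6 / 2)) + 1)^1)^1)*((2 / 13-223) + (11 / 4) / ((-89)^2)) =550730430 / 102973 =5348.30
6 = 6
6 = 6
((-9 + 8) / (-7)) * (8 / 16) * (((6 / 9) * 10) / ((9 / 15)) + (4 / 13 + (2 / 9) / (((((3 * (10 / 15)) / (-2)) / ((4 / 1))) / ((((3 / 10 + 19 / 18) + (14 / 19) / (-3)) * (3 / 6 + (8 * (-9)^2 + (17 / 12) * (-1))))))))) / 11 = -1710607 / 420147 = -4.07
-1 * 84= -84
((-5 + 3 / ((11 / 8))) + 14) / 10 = 123 / 110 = 1.12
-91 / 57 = -1.60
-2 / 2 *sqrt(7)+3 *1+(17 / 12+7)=137 / 12-sqrt(7)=8.77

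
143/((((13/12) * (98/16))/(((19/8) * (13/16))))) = 8151/196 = 41.59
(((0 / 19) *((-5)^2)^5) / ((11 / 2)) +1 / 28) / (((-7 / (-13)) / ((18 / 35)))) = 117 / 3430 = 0.03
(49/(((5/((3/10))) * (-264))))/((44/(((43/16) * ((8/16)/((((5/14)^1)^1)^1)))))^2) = -4439449/54517760000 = -0.00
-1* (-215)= 215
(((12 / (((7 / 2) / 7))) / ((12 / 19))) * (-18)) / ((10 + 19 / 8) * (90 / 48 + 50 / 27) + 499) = -131328 / 104663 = -1.25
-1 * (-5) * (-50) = -250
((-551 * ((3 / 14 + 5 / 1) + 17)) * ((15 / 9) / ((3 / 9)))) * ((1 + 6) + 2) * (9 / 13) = -69401205 / 182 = -381325.30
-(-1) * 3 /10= 3 /10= 0.30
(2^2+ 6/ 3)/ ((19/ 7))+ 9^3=13893/ 19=731.21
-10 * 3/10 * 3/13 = -0.69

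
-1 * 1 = -1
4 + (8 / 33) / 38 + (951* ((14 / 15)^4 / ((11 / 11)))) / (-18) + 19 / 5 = -1024798499 / 31741875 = -32.29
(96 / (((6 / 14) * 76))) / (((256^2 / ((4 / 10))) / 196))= 343 / 97280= 0.00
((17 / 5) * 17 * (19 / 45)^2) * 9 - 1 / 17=1772468 / 19125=92.68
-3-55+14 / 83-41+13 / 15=-121966 / 1245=-97.96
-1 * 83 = -83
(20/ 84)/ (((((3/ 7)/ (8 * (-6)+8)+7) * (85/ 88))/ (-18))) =-21120/ 33269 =-0.63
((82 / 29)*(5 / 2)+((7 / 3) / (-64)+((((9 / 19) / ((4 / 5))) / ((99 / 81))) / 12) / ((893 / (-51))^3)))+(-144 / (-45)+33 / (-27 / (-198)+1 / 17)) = 54234475960712009417 / 302477276390900160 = 179.30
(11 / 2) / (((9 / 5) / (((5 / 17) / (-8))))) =-275 / 2448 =-0.11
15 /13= 1.15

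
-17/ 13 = -1.31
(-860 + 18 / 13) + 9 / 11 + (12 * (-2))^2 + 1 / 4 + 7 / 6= -481133 / 1716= -280.38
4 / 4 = 1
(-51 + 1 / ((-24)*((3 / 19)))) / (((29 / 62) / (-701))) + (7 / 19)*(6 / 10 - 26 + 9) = 7619267239 / 99180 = 76822.62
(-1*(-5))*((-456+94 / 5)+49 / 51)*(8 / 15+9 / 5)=-778687 / 153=-5089.46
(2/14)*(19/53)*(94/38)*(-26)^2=31772/371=85.64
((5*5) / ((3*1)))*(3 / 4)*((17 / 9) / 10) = 1.18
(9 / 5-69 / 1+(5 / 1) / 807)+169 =410788 / 4035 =101.81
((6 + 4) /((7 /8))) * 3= 240 /7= 34.29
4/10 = 2/5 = 0.40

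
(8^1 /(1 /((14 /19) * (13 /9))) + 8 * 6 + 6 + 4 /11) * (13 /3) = 272.47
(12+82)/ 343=94/ 343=0.27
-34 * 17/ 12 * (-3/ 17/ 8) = 17/ 16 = 1.06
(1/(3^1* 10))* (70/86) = 7/258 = 0.03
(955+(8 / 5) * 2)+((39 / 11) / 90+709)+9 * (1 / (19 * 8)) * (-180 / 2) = 20840357 / 12540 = 1661.91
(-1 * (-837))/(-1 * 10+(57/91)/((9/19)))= -228501/2369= -96.45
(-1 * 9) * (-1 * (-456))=-4104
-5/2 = -2.50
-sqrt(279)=-3 * sqrt(31)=-16.70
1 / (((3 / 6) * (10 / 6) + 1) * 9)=2 / 33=0.06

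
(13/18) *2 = 13/9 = 1.44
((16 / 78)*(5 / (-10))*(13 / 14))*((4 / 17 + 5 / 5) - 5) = 128 / 357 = 0.36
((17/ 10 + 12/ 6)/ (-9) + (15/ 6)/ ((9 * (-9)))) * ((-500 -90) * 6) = 42244/ 27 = 1564.59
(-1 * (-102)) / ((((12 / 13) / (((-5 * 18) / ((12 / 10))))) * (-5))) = 3315 / 2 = 1657.50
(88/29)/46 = 0.07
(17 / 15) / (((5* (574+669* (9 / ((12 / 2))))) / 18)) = 204 / 78875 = 0.00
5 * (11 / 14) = 55 / 14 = 3.93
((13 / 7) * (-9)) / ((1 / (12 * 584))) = -819936 / 7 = -117133.71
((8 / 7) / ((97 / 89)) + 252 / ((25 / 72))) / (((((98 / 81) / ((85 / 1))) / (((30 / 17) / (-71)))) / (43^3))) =-238364448172776 / 2362241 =-100906066.81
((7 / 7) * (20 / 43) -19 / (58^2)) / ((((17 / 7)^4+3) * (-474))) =-159577663 / 6220495414752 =-0.00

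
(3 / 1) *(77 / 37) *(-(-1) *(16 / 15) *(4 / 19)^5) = 1261568 / 458078315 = 0.00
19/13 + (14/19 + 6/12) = 1333/494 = 2.70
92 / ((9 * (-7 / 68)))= -6256 / 63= -99.30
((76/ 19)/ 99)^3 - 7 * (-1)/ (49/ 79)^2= 6055658011/ 332812557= 18.20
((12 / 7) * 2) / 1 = 24 / 7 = 3.43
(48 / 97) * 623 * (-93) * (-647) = 1799353584 / 97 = 18550036.95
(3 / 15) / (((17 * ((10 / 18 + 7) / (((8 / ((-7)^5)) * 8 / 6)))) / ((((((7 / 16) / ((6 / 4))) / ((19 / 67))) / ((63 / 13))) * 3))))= -871 / 1384308555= -0.00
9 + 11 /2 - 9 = 11 /2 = 5.50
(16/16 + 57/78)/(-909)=-5/2626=-0.00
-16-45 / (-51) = -257 / 17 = -15.12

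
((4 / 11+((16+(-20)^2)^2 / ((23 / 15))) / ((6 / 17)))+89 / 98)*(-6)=-23785776519 / 12397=-1918671.98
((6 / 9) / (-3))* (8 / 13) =-16 / 117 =-0.14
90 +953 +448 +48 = 1539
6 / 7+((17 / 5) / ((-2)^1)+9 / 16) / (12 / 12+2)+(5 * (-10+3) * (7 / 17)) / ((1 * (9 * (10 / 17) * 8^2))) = 17557 / 40320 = 0.44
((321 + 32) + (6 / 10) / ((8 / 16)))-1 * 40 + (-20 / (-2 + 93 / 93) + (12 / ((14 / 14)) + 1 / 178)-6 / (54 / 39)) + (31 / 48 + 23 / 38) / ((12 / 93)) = 190240629 / 541120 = 351.57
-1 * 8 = -8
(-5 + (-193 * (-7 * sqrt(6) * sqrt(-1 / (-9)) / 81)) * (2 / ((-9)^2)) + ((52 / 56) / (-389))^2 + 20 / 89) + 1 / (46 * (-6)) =-217601646188 / 45533850789 + 2702 * sqrt(6) / 19683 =-4.44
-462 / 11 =-42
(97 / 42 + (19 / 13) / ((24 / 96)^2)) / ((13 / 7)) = 13.84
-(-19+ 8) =11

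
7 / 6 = 1.17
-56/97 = -0.58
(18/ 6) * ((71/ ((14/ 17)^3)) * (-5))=-1906.83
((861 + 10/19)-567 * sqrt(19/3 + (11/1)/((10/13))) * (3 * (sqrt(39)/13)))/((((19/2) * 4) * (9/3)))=16369/2166-567 * sqrt(80470)/4940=-25.00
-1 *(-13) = 13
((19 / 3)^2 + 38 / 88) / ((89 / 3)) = 16055 / 11748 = 1.37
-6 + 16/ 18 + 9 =35/ 9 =3.89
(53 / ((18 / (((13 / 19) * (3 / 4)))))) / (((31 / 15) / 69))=237705 / 4712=50.45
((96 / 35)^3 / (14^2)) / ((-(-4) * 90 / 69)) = 211968 / 10504375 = 0.02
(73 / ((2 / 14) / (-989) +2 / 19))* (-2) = -19204402 / 13827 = -1388.91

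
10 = 10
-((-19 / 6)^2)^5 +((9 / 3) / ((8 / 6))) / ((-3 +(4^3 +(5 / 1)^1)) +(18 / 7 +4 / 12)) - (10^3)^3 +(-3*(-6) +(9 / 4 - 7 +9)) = -87503426375264125279 / 87494556672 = -1000101374.34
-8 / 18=-4 / 9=-0.44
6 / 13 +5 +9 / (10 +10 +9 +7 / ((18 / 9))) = 373 / 65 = 5.74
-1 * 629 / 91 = -629 / 91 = -6.91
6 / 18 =1 / 3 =0.33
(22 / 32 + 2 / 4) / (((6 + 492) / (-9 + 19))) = 95 / 3984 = 0.02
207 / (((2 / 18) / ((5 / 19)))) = 9315 / 19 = 490.26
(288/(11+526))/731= 96/130849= 0.00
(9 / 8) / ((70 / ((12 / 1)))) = 27 / 140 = 0.19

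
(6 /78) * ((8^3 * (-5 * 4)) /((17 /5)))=-51200 /221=-231.67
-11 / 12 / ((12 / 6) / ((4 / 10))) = -11 / 60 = -0.18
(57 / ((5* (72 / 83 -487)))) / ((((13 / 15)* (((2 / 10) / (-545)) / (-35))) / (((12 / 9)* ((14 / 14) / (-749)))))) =257839500 / 56125459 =4.59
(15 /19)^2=225 /361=0.62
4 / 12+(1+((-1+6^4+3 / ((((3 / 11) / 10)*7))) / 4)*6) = 82631 / 42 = 1967.40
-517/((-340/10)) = 15.21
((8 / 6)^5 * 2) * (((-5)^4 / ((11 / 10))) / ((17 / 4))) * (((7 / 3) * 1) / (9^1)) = 358400000 / 1226907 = 292.12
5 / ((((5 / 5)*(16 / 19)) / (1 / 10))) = 19 / 32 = 0.59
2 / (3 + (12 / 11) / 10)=110 / 171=0.64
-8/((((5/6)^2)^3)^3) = -812479653347328/3814697265625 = -212.99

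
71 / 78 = 0.91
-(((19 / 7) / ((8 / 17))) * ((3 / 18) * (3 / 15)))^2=-104329 / 2822400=-0.04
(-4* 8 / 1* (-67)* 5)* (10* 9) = 964800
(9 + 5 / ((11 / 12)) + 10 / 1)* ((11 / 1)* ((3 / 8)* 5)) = 4035 / 8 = 504.38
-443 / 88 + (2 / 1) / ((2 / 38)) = 2901 / 88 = 32.97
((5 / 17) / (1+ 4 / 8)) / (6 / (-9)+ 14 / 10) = 50 / 187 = 0.27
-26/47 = -0.55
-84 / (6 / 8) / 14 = -8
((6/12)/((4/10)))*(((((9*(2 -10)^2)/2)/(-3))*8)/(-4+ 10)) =-160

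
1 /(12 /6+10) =1 /12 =0.08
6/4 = 3/2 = 1.50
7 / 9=0.78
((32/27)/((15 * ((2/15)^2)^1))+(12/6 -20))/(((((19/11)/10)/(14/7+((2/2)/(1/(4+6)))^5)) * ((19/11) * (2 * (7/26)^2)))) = -31341862.12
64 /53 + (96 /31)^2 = 549952 /50933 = 10.80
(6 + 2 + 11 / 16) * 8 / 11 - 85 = -1731 / 22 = -78.68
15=15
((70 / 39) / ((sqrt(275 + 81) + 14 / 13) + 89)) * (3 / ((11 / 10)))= 0.04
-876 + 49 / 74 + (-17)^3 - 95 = -435367 / 74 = -5883.34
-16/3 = -5.33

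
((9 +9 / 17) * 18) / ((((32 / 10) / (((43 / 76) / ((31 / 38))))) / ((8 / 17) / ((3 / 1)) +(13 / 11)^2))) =57.76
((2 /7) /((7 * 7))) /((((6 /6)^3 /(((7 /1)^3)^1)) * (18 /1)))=1 /9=0.11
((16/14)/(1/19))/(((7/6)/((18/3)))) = 5472/49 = 111.67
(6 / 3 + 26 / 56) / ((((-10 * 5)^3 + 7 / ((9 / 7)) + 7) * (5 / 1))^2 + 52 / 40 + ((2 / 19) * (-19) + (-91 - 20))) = 27945 / 4428805542637322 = 0.00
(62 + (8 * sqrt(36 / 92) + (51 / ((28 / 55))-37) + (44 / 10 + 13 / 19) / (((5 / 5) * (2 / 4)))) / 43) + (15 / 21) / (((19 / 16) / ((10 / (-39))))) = 24 * sqrt(23) / 989 + 283491857 / 4460820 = 63.67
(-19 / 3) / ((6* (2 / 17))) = -323 / 36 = -8.97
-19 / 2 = -9.50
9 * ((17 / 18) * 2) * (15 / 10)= 51 / 2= 25.50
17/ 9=1.89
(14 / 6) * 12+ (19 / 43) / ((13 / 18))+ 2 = 17112 / 559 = 30.61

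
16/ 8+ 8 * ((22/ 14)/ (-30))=166/ 105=1.58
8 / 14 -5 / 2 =-27 / 14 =-1.93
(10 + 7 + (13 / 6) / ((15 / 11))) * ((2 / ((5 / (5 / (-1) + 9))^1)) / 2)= 3346 / 225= 14.87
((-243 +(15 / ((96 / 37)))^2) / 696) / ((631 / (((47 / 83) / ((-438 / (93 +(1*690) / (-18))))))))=413547689 / 12261737705472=0.00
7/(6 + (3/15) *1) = 35/31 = 1.13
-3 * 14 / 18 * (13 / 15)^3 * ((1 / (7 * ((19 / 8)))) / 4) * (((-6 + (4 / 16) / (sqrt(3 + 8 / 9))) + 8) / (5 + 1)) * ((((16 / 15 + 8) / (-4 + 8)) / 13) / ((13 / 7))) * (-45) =221 * sqrt(35) / 641250 + 6188 / 192375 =0.03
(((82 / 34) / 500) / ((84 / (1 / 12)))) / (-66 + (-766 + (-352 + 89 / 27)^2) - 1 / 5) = 3321 / 83809844742400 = 0.00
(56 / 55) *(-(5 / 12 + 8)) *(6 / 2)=-1414 / 55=-25.71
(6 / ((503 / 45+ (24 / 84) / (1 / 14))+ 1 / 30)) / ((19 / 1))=540 / 26011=0.02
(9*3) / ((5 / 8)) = 216 / 5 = 43.20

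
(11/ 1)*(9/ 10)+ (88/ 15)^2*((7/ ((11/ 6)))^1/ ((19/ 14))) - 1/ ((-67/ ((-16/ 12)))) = 20376461/ 190950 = 106.71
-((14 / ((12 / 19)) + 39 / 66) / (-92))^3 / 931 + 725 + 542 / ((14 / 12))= 30991708121688847 / 26052834620736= 1189.57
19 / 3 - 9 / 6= 29 / 6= 4.83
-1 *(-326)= 326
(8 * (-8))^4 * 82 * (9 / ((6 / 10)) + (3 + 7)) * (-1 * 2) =-68786585600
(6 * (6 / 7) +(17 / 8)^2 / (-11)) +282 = 1413017 / 4928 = 286.73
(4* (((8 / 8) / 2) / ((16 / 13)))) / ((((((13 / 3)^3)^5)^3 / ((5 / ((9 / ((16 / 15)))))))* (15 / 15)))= 218837978263024718418 / 10315908977942302627204470186314316211062255002161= 0.00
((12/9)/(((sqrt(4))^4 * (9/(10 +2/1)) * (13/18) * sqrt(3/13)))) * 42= 28 * sqrt(39)/13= 13.45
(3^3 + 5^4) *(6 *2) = 7824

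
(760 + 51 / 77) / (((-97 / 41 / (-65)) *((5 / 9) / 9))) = 2528685783 / 7469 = 338557.48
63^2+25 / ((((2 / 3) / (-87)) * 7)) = 49041 / 14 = 3502.93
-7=-7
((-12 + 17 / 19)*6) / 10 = -633 / 95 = -6.66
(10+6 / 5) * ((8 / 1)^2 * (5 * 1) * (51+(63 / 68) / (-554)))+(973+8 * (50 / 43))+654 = 37341500125 / 202487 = 184414.31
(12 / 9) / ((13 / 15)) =20 / 13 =1.54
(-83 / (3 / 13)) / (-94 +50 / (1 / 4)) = -1079 / 318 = -3.39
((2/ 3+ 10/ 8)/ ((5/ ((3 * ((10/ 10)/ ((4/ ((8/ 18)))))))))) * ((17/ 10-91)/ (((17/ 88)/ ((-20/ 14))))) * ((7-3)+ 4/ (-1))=0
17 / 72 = 0.24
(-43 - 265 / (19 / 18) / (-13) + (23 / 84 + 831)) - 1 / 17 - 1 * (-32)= 296114509 / 352716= 839.53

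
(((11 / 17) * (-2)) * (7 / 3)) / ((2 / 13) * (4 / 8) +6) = -2002 / 4029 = -0.50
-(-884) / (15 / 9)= 2652 / 5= 530.40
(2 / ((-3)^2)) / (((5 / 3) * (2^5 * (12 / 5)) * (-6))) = -1 / 3456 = -0.00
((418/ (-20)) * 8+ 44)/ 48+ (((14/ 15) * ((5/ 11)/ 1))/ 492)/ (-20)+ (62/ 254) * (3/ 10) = -2.49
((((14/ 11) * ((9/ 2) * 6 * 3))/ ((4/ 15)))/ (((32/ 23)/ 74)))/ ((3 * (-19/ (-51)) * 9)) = 13671315/ 6688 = 2044.16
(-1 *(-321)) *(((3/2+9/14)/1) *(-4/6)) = -3210/7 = -458.57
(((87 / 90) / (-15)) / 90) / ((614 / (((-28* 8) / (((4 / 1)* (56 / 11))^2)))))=3509 / 5570208000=0.00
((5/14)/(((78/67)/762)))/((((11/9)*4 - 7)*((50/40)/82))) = -12559284/1729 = -7263.90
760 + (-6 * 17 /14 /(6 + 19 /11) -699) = 2102 /35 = 60.06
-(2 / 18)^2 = -1 / 81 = -0.01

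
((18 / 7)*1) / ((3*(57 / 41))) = 82 / 133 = 0.62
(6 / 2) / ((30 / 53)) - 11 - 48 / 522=-5039 / 870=-5.79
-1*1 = -1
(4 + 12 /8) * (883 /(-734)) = -9713 /1468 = -6.62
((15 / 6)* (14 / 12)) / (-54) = -35 / 648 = -0.05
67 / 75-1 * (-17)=1342 / 75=17.89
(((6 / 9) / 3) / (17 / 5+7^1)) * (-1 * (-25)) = 125 / 234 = 0.53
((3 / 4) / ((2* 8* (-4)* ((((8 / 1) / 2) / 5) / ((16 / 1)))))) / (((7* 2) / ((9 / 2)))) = -135 / 1792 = -0.08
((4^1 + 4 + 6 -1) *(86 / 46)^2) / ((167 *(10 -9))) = 24037 / 88343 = 0.27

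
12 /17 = 0.71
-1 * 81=-81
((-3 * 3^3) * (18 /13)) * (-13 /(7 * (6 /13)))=3159 /7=451.29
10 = 10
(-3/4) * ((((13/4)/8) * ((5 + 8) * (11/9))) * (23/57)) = -42757/21888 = -1.95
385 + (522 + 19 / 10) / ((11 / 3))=58067 / 110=527.88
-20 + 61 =41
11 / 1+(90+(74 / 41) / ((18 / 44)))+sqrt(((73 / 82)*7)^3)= 120.97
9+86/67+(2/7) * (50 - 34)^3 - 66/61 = 33743953/28609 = 1179.49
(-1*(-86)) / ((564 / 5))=215 / 282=0.76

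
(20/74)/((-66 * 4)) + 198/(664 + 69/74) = 71314343/240317220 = 0.30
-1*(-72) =72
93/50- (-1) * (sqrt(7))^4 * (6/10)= 1563/50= 31.26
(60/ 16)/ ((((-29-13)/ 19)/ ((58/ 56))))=-2755/ 1568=-1.76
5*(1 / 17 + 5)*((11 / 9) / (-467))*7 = -33110 / 71451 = -0.46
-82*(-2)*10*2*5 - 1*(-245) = 16645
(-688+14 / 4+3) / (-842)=1363 / 1684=0.81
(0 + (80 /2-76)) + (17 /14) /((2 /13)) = -787 /28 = -28.11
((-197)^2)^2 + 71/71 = 1506138482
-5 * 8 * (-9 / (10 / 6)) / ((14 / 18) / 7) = 1944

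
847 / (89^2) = 847 / 7921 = 0.11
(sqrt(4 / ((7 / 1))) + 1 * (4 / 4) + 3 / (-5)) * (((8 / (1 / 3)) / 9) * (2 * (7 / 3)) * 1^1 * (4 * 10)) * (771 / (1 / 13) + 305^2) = 184662016 / 9 + 131901440 * sqrt(7) / 9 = 59293380.42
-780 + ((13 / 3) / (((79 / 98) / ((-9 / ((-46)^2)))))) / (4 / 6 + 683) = -19101831099 / 24489526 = -780.00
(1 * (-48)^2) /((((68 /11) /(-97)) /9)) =-5531328 /17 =-325372.24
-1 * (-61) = 61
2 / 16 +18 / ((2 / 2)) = 145 / 8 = 18.12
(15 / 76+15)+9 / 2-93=-5571 / 76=-73.30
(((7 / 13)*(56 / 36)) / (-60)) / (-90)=49 / 315900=0.00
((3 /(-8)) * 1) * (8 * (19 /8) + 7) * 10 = -195 /2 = -97.50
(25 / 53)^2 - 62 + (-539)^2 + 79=816121867 / 2809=290538.22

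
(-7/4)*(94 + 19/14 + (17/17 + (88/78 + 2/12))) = -26659/156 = -170.89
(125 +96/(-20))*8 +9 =4853/5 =970.60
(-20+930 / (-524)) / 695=-1141 / 36418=-0.03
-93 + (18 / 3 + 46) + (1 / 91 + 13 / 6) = -21197 / 546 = -38.82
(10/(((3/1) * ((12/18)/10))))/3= 50/3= 16.67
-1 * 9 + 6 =-3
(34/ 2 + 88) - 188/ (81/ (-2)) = 8881/ 81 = 109.64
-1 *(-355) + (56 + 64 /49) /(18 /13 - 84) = 3107621 /8771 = 354.31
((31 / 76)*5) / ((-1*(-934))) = 155 / 70984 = 0.00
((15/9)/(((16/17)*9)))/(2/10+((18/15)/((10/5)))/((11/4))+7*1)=275/10368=0.03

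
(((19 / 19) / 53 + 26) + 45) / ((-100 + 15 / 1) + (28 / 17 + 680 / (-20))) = -63988 / 105735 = -0.61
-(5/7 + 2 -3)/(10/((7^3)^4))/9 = 1977326743/45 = 43940594.29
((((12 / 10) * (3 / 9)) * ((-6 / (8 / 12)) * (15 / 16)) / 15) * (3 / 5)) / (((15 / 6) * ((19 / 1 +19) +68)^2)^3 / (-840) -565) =567 / 110821808018000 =0.00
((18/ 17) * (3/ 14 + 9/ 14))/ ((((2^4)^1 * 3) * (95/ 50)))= 0.01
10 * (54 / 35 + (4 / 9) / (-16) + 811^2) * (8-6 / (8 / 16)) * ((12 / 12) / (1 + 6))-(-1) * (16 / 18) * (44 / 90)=-74585724586 / 19845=-3758413.94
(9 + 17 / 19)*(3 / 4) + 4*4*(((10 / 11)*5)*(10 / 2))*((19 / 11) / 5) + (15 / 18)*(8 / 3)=2798729 / 20691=135.26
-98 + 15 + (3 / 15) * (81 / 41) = -16934 / 205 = -82.60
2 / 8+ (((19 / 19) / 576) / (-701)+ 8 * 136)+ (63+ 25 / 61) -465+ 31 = 17676202835 / 24630336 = 717.66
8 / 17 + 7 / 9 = 191 / 153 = 1.25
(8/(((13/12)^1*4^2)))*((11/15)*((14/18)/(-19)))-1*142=-1578484/11115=-142.01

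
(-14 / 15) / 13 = -14 / 195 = -0.07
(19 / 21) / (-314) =-19 / 6594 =-0.00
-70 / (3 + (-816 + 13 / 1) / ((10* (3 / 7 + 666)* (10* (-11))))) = -32655000 / 1400011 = -23.32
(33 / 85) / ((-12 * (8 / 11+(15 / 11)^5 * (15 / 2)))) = -1771561 / 1976229770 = -0.00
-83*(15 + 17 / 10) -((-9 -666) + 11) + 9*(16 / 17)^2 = -2063829 / 2890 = -714.13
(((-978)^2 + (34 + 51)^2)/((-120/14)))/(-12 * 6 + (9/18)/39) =87697519/56150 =1561.84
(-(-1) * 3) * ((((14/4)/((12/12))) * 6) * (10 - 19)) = -567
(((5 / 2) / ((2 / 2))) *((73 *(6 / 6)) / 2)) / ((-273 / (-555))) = 67525 / 364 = 185.51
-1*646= -646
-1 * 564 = -564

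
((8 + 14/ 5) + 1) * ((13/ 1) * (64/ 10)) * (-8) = -196352/ 25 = -7854.08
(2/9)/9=2/81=0.02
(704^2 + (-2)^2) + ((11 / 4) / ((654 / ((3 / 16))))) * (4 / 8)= 13829780491 / 27904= 495620.00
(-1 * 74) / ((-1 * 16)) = 37 / 8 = 4.62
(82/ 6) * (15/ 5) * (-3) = -123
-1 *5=-5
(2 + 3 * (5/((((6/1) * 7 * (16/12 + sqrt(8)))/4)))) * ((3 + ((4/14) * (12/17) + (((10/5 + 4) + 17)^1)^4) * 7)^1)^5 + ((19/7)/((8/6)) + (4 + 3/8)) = 921465194993374536329666753401298393040 * sqrt(2)/69572993 + 27193461754471141872128832189268551788577/556583944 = 67588457712654270965949260000000.00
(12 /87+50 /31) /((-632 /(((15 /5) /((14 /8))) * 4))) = -9444 /497147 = -0.02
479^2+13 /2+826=460547 /2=230273.50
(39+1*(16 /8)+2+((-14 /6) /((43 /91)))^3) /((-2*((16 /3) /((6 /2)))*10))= 83083613 /38163360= 2.18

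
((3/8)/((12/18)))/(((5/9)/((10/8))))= 1.27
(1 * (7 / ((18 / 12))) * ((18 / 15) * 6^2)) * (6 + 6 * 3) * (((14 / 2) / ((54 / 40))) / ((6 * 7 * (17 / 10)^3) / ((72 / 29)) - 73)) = 301056000 / 121339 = 2481.11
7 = 7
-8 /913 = -0.01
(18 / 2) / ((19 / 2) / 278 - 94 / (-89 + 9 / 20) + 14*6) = 2954028 / 27930571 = 0.11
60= 60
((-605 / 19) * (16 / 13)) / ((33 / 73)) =-64240 / 741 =-86.69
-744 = -744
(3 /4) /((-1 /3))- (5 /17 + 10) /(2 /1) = -503 /68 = -7.40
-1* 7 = -7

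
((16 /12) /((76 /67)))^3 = 300763 /185193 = 1.62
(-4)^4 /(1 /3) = 768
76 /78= 38 /39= 0.97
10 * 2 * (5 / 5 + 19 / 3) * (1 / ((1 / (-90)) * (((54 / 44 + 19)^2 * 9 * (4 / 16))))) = -340736 / 23763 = -14.34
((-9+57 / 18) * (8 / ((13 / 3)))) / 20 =-7 / 13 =-0.54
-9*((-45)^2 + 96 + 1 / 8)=-19090.12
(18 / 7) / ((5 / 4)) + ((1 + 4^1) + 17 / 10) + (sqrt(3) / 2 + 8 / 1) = sqrt(3) / 2 + 1173 / 70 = 17.62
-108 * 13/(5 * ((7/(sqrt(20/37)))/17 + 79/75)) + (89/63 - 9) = -123640492858/326023173 + 75184200 * sqrt(185)/5174971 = -181.63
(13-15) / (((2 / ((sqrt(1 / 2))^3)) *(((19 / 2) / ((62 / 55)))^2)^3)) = -908803769344 *sqrt(2) / 1302260124847515625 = -0.00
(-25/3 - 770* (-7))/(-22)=-16145/66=-244.62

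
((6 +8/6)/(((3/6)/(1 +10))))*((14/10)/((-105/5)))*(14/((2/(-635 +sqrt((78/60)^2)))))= 10734878/225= 47710.57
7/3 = 2.33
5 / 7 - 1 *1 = -2 / 7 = -0.29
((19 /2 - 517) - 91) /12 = -399 /8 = -49.88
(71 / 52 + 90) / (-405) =-0.23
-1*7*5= -35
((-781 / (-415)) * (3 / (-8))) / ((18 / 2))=-781 / 9960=-0.08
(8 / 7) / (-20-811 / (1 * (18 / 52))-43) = -72 / 151571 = -0.00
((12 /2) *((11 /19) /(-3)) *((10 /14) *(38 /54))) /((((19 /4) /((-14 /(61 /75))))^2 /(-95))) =154000000 /212097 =726.08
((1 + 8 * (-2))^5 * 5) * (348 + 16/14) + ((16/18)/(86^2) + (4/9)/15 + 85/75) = -2316317991405239/1747305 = -1325651784.55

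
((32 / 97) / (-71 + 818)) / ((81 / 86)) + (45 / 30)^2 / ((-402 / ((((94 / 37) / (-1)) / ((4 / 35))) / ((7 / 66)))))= 136601027099 / 116397557928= 1.17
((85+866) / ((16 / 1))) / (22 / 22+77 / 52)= 4121 / 172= 23.96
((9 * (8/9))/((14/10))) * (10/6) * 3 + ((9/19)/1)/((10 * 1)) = 38063/1330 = 28.62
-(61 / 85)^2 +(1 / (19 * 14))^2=-263275851 / 511212100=-0.52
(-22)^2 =484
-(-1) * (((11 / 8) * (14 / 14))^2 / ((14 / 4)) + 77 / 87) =27775 / 19488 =1.43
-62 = -62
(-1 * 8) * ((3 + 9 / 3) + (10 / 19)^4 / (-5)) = -6239408 / 130321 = -47.88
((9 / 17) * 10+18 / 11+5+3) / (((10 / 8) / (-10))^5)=-91488256 / 187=-489242.01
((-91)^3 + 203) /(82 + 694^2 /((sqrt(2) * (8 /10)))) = 123552352 /362458168577 - 453561437560 * sqrt(2) /362458168577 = -1.77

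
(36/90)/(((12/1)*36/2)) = 1/540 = 0.00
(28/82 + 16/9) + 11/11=1151/369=3.12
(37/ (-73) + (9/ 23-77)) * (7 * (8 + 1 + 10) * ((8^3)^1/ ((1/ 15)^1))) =-132252986880/ 1679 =-78768902.25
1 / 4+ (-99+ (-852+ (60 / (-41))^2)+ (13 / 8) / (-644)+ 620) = -2845938997 / 8660512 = -328.61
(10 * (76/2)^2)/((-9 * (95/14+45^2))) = -40432/51201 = -0.79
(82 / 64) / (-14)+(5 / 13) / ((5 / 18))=7531 / 5824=1.29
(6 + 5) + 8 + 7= 26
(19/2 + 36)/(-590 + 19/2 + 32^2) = 91/887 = 0.10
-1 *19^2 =-361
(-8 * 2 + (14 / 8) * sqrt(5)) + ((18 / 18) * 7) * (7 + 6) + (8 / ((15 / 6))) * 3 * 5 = 7 * sqrt(5) / 4 + 123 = 126.91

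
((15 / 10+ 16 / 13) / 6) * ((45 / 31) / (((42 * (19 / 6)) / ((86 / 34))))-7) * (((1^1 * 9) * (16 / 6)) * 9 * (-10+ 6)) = 2498244624 / 911183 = 2741.76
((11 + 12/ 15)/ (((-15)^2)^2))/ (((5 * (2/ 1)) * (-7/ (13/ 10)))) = -767/ 177187500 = -0.00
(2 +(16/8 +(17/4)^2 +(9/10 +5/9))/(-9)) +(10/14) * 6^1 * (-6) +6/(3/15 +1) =-957331/45360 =-21.11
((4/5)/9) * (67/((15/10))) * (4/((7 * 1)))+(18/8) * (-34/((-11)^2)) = 374263/228690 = 1.64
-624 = -624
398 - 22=376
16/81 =0.20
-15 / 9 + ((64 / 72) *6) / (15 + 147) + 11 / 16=-3679 / 3888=-0.95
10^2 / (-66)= -50 / 33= -1.52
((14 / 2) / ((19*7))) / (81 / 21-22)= -7 / 2413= -0.00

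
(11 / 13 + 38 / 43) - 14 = -6859 / 559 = -12.27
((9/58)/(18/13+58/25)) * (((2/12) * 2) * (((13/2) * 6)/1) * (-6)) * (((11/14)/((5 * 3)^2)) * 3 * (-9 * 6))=451737/244412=1.85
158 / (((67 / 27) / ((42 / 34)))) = 89586 / 1139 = 78.65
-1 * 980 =-980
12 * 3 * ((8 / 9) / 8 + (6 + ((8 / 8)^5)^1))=256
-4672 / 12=-1168 / 3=-389.33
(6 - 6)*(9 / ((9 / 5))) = 0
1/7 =0.14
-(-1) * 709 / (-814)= -709 / 814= -0.87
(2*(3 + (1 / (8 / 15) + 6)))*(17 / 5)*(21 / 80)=31059 / 1600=19.41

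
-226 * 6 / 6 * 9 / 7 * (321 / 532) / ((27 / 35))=-60455 / 266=-227.27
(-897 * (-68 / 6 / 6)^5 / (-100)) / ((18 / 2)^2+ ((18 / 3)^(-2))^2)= -1698148972 / 637735275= -2.66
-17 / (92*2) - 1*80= -80.09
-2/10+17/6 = 79/30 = 2.63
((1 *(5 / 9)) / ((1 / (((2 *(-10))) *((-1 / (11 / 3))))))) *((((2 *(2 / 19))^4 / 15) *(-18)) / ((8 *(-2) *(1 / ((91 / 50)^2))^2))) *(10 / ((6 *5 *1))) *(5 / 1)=548599688 / 67196765625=0.01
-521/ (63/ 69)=-11983/ 21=-570.62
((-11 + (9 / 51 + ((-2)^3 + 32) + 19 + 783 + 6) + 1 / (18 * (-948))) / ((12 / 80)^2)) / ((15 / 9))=2382134230 / 108783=21898.04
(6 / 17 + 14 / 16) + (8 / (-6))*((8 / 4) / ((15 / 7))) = -101 / 6120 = -0.02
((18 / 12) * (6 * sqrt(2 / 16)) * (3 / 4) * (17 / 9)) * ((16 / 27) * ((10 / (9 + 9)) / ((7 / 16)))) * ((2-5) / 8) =-170 * sqrt(2) / 189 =-1.27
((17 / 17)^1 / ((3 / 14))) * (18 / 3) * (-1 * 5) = -140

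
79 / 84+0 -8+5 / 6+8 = 149 / 84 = 1.77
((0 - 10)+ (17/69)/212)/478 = -146263/6992184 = -0.02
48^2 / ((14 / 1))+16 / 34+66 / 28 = 39841 / 238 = 167.40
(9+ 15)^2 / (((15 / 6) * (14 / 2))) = 1152 / 35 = 32.91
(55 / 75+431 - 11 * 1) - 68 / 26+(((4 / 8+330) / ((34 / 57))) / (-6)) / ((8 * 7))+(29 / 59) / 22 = 401432137867 / 963842880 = 416.49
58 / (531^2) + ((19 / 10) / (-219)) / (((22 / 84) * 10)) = -0.00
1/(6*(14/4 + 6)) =1/57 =0.02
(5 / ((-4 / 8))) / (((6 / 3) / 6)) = -30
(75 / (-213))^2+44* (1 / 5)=224929 / 25205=8.92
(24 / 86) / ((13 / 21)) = 252 / 559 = 0.45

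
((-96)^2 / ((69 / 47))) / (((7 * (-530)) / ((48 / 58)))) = -1732608 / 1237285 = -1.40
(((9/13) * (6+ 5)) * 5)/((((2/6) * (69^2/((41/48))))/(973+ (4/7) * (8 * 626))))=60530965/770224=78.59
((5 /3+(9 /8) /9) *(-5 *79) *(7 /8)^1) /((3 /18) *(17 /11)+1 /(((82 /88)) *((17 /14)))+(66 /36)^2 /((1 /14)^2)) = -2734703895 /2914329632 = -0.94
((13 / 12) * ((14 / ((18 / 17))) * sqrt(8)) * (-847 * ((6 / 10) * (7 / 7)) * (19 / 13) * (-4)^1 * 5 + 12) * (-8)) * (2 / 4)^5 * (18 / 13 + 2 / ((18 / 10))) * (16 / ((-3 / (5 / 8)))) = 2798256440 * sqrt(2) / 3159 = 1252716.75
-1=-1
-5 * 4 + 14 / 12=-18.83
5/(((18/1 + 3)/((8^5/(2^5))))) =5120/21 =243.81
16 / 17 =0.94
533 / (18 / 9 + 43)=533 / 45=11.84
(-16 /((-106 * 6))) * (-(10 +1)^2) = -484 /159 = -3.04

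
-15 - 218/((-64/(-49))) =-5821/32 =-181.91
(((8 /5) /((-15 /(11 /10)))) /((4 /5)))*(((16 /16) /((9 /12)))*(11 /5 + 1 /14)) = -1166 /2625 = -0.44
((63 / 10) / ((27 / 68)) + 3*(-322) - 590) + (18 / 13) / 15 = -300308 / 195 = -1540.04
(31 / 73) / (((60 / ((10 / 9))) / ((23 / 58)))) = 0.00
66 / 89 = 0.74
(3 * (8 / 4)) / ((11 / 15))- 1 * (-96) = 1146 / 11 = 104.18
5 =5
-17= -17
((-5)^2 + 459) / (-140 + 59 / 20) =-3.53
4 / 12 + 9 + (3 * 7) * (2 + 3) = 343 / 3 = 114.33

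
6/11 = 0.55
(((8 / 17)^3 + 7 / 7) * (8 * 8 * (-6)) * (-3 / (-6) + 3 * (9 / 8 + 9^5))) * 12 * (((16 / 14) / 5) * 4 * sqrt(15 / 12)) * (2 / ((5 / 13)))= -10527149647872 * sqrt(5) / 4913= -4791252233.25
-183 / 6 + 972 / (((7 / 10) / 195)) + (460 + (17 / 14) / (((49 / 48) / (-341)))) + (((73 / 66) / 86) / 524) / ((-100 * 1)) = 27625422469182161 / 102015883200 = 270795.31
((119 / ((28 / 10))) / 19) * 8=340 / 19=17.89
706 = 706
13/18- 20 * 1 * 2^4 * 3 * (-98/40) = 42349/18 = 2352.72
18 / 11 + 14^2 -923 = -7979 / 11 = -725.36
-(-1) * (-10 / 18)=-5 / 9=-0.56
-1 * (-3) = 3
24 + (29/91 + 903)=84386/91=927.32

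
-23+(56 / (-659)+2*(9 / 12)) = -28449 / 1318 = -21.58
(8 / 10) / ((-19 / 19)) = -4 / 5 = -0.80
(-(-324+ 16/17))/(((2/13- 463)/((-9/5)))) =642564/511445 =1.26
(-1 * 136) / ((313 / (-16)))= 2176 / 313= 6.95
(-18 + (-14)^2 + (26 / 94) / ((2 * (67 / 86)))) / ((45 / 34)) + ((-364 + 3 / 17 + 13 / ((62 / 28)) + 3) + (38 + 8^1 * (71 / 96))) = -5855224717 / 33190460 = -176.41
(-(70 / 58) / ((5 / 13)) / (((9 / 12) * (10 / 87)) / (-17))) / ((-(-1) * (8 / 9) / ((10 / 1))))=13923 / 2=6961.50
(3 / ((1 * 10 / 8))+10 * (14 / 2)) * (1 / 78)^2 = 0.01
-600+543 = -57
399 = 399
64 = 64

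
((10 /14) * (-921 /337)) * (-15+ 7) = 36840 /2359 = 15.62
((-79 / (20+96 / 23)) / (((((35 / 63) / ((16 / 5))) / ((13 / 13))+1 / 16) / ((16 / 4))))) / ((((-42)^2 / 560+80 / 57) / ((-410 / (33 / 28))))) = 4229.66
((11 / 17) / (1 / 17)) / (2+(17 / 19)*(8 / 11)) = 2299 / 554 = 4.15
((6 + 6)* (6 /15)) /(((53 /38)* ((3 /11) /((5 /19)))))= 176 /53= 3.32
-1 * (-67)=67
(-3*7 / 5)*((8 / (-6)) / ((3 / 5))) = 28 / 3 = 9.33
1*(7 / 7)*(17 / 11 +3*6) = 215 / 11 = 19.55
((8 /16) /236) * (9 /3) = 3 /472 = 0.01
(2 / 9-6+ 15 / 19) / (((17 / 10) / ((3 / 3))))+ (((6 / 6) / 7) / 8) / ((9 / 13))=-52609 / 18088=-2.91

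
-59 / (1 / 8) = -472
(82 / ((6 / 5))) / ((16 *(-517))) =-205 / 24816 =-0.01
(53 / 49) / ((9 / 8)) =0.96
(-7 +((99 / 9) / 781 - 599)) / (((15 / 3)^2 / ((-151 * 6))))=1559226 / 71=21960.93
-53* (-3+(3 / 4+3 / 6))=92.75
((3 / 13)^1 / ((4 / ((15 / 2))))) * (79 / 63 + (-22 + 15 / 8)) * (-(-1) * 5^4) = -29721875 / 5824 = -5103.34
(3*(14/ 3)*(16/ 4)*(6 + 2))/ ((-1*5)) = -448/ 5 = -89.60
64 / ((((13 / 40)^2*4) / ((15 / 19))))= 384000 / 3211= 119.59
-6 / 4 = -3 / 2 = -1.50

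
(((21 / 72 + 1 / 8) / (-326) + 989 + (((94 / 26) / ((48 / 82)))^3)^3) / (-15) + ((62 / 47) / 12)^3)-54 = -1240241735688579685841699061913791391 / 1422308413604939563472460447744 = -871992.12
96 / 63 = 1.52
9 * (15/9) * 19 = 285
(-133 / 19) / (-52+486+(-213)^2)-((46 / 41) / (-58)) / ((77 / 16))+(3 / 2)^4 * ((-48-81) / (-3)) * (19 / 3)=92502515453609 / 67094432944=1378.69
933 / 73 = 12.78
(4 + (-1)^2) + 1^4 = 6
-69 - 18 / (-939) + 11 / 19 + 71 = 15451 / 5947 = 2.60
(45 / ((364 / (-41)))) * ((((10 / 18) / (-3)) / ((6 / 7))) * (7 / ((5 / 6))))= 1435 / 156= 9.20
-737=-737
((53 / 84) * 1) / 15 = 0.04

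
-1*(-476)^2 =-226576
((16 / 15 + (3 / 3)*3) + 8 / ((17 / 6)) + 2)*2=4534 / 255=17.78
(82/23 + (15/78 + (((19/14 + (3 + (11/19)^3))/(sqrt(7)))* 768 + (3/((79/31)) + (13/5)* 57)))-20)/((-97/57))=-503462016* sqrt(7)/1715833-1792522149/22912370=-854.55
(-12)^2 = 144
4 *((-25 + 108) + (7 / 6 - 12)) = 866 / 3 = 288.67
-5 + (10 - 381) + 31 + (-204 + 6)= -543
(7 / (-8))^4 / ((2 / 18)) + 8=54377 / 4096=13.28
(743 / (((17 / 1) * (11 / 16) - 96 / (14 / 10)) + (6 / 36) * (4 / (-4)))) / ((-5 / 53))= 13231344 / 95845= 138.05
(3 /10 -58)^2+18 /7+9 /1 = 2338603 /700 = 3340.86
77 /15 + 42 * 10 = 425.13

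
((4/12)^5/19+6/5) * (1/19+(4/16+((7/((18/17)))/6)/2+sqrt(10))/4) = 115011757/378963360+27707 * sqrt(10)/92340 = 1.25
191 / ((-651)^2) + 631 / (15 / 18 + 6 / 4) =270.43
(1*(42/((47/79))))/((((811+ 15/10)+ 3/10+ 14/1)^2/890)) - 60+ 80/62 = -121632187145/2075005491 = -58.62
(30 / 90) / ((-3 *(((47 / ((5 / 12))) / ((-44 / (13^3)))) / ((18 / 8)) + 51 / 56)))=3080 / 69364803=0.00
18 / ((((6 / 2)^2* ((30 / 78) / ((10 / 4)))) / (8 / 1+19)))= 351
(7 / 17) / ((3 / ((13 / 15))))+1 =856 / 765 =1.12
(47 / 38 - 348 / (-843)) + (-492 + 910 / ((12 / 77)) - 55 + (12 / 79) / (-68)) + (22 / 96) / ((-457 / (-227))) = 277555693136551 / 52429065424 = 5293.93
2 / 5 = 0.40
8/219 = 0.04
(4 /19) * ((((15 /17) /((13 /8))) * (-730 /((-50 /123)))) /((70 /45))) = 131.97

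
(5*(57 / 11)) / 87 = 95 / 319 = 0.30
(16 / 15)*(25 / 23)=80 / 69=1.16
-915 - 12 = -927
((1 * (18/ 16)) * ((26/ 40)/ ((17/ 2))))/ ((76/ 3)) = 351/ 103360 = 0.00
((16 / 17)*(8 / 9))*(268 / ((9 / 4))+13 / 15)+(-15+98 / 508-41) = 77937413 / 1748790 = 44.57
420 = 420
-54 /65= -0.83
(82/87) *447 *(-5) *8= -488720/29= -16852.41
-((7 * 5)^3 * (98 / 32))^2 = -4413675765625 / 256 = -17240920959.47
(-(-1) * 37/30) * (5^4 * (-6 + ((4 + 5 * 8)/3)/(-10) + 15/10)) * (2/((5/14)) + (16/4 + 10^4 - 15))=-1654855895/36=-45968219.31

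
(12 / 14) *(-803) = -4818 / 7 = -688.29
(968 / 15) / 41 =968 / 615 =1.57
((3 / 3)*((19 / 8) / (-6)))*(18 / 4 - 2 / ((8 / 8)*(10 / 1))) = -817 / 480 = -1.70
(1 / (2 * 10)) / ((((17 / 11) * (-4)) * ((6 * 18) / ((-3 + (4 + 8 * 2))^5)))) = -918731 / 8640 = -106.33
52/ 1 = 52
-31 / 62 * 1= -1 / 2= -0.50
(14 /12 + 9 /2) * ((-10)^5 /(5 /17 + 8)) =-28900000 /423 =-68321.51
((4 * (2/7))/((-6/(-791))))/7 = 452/21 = 21.52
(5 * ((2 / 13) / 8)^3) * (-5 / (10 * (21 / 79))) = -395 / 5905536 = -0.00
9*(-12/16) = -6.75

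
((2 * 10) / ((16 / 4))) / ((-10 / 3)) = -3 / 2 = -1.50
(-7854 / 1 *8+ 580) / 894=-31126 / 447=-69.63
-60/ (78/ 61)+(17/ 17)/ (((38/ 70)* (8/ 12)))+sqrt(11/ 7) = -21815/ 494+sqrt(77)/ 7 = -42.91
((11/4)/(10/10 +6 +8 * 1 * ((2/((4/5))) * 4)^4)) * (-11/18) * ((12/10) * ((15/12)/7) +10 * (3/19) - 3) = 12947/510764688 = 0.00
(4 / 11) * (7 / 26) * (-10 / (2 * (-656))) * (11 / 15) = 0.00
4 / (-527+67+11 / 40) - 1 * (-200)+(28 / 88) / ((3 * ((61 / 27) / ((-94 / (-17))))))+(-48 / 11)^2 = 505994063871 / 2307396553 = 219.29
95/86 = 1.10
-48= -48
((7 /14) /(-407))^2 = 0.00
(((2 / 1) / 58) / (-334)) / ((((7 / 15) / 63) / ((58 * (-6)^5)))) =1049760 / 167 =6285.99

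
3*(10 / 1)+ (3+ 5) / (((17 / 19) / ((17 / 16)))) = 39.50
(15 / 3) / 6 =5 / 6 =0.83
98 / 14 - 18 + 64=53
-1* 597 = -597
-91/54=-1.69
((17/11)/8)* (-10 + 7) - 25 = -25.58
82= 82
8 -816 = -808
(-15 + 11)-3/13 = -55/13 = -4.23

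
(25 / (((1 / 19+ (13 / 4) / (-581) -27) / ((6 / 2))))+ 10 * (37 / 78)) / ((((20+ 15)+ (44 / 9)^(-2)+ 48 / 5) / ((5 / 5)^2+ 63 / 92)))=6828220998500 / 92264811467127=0.07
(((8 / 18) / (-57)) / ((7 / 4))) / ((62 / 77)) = -88 / 15903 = -0.01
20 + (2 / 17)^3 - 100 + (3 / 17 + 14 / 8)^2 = -5996775 / 78608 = -76.29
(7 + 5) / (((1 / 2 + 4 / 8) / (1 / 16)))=3 / 4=0.75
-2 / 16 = -1 / 8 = -0.12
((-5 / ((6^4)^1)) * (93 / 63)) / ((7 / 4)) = -155 / 47628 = -0.00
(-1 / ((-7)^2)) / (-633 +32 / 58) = 29 / 898709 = 0.00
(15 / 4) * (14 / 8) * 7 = 735 / 16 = 45.94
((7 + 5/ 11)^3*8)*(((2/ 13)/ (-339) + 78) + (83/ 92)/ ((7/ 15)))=22742210834576/ 85852767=264897.82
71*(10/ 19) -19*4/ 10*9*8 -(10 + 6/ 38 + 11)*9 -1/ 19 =-66529/ 95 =-700.31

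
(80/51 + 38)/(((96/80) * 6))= 5045/918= 5.50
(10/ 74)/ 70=0.00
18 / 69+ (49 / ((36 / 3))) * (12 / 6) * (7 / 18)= 8537 / 2484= 3.44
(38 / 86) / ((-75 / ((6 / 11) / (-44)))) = 19 / 260150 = 0.00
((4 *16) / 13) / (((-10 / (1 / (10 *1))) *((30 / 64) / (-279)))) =29.30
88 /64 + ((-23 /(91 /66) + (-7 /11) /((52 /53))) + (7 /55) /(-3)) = -16.00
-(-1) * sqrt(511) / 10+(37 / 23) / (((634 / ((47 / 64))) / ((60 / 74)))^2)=497025 / 350274105344+sqrt(511) / 10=2.26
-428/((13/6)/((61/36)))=-13054/39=-334.72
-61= -61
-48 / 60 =-4 / 5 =-0.80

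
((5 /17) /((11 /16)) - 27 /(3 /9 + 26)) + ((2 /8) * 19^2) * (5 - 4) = 5297745 /59092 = 89.65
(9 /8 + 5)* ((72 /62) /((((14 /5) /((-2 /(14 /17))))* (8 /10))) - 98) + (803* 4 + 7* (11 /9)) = 11662619 /4464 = 2612.59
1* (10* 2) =20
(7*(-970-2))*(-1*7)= 47628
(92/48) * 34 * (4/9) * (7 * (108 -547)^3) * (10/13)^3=-463125137006000/59319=-7807365886.24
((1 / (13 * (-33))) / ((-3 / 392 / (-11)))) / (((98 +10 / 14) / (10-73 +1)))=170128 / 80847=2.10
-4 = -4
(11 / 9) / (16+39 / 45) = 5 / 69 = 0.07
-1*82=-82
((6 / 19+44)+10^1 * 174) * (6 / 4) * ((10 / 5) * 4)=406824 / 19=21411.79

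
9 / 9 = 1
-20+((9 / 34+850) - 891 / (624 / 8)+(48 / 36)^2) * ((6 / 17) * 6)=6612828 / 3757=1760.14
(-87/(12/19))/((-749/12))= 1653/749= 2.21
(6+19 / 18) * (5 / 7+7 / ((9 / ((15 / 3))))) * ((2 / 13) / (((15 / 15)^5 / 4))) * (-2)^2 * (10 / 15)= 1178560 / 22113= 53.30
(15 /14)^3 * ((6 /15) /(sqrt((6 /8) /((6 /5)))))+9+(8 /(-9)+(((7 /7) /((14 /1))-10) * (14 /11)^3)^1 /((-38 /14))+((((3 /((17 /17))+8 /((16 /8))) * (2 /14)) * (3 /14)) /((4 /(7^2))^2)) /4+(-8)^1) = 135 * sqrt(10) /686+457134037 /29132928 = 16.31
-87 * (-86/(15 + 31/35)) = 130935/278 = 470.99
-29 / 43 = -0.67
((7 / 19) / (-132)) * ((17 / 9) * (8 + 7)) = -595 / 7524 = -0.08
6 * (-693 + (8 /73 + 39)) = -286404 /73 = -3923.34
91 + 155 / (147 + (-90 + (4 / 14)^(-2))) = 25827 / 277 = 93.24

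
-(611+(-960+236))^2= -12769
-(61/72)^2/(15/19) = -70699/77760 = -0.91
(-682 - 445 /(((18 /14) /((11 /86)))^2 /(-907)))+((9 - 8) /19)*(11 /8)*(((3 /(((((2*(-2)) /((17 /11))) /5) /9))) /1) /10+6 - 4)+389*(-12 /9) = 508775411677 /182119104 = 2793.64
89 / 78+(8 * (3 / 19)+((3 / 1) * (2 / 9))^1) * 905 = 2589991 / 1482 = 1747.63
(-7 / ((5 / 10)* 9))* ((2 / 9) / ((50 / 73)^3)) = -2723119 / 2531250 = -1.08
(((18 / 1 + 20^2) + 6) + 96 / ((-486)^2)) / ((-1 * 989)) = -8345600 / 19466487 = -0.43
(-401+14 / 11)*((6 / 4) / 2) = -13191 / 44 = -299.80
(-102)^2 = 10404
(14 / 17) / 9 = 14 / 153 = 0.09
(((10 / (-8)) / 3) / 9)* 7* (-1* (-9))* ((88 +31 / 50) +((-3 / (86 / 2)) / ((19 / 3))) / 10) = -4223429 / 16340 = -258.47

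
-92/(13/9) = -63.69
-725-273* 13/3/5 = -4808/5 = -961.60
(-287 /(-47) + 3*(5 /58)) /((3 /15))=31.83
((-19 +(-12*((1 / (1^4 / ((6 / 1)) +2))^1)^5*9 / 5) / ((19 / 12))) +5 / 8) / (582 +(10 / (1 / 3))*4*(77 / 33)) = -5265728313 / 243241470160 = -0.02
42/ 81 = 14/ 27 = 0.52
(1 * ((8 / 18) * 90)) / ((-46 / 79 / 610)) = -963800 / 23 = -41904.35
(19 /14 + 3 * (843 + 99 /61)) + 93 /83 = 179781311 /70882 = 2536.35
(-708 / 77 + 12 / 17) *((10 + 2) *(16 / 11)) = -2133504 / 14399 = -148.17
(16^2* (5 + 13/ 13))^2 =2359296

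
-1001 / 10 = -100.10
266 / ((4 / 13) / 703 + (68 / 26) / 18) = 21878766 / 11987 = 1825.21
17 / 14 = 1.21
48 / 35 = 1.37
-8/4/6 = -1/3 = -0.33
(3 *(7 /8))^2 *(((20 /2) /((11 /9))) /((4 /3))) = 59535 /1408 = 42.28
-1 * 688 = -688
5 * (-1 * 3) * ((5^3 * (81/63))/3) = -5625/7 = -803.57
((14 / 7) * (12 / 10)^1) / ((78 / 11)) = 22 / 65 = 0.34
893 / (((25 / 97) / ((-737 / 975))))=-63839677 / 24375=-2619.06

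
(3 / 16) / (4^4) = 3 / 4096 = 0.00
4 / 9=0.44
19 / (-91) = -0.21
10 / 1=10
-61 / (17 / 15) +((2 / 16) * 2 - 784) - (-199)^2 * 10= -26985635 / 68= -396847.57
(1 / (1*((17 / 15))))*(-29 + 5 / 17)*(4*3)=-87840 / 289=-303.94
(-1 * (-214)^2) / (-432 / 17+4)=194633 / 91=2138.82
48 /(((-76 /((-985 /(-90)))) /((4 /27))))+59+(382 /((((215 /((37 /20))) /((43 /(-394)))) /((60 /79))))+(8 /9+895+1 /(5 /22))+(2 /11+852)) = 476919407705 /263466027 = 1810.17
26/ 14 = 1.86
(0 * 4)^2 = 0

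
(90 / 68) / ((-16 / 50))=-1125 / 272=-4.14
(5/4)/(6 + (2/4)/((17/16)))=17/88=0.19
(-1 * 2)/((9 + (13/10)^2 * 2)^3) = -250000/237176659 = -0.00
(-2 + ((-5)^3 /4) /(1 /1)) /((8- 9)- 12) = 133 /52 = 2.56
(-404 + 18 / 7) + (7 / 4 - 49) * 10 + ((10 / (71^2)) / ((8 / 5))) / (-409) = -50451487605 / 57729532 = -873.93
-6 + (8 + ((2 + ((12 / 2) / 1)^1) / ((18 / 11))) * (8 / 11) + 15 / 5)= 77 / 9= 8.56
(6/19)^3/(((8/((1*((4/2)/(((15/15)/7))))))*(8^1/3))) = 567/27436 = 0.02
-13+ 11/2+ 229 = 221.50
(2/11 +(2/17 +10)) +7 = 3235/187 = 17.30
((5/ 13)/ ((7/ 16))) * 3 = 240/ 91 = 2.64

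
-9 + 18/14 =-54/7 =-7.71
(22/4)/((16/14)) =4.81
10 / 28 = 0.36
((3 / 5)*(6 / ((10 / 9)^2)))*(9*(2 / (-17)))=-6561 / 2125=-3.09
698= 698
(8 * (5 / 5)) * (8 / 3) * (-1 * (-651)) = 13888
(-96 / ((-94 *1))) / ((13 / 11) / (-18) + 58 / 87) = 9504 / 5593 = 1.70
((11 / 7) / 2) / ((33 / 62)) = 31 / 21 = 1.48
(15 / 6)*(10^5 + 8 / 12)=750005 / 3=250001.67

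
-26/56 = -13/28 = -0.46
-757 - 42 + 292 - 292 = -799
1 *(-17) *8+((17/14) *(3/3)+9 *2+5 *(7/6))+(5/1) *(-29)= -255.95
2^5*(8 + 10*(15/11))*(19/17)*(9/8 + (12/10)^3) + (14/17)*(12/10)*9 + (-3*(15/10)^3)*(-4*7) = 116879553/46750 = 2500.10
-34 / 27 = -1.26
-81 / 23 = -3.52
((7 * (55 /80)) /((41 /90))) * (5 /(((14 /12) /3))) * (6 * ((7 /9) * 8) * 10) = 2079000 /41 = 50707.32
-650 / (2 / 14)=-4550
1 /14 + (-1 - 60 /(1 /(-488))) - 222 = 29057.07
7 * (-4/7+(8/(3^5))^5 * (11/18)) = -4.00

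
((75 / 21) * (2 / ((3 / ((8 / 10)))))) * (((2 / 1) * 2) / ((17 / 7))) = 160 / 51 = 3.14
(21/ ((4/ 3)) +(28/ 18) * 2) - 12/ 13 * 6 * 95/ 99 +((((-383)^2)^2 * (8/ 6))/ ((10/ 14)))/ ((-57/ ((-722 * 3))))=39287465020255789/ 25740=1526319542356.48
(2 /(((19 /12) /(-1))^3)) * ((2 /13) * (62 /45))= -47616 /445835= -0.11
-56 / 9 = -6.22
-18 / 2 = -9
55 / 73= 0.75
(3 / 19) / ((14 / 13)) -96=-25497 / 266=-95.85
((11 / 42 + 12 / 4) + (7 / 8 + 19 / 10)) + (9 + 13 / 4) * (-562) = -5777909 / 840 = -6878.46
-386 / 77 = -5.01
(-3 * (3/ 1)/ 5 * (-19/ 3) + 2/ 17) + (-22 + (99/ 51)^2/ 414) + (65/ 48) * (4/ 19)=-77201623/ 7577580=-10.19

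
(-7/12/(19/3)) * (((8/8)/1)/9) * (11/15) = -77/10260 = -0.01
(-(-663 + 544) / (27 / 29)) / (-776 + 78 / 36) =-6902 / 41787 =-0.17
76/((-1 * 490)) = -38/245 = -0.16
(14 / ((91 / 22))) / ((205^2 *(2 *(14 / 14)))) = 22 / 546325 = 0.00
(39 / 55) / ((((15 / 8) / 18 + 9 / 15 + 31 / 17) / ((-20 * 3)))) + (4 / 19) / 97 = -3518644148 / 209075449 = -16.83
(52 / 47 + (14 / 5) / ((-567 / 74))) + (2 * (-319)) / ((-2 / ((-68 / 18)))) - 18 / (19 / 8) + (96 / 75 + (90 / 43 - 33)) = -96542442127 / 77757975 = -1241.58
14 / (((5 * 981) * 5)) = 14 / 24525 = 0.00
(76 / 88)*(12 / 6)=19 / 11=1.73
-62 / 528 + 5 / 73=-943 / 19272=-0.05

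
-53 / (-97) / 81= 53 / 7857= 0.01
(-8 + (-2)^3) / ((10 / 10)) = -16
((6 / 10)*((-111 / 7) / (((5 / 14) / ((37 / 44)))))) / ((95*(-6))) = 4107 / 104500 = 0.04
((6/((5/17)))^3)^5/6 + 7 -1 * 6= 7350235618367513080.23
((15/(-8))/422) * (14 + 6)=-75/844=-0.09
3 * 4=12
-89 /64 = -1.39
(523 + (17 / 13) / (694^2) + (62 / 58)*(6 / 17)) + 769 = 3989316824437 / 3086805124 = 1292.38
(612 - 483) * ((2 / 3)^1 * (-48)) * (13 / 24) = -2236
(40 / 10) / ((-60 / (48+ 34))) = -5.47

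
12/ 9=4/ 3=1.33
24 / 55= 0.44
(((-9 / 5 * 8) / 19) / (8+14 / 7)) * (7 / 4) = -63 / 475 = -0.13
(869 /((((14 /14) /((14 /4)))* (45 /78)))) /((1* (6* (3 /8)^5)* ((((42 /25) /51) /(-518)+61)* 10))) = 7276352512 /37461123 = 194.24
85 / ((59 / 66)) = 5610 / 59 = 95.08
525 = 525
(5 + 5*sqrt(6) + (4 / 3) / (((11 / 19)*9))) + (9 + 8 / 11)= 5*sqrt(6) + 4450 / 297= 27.23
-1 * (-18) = 18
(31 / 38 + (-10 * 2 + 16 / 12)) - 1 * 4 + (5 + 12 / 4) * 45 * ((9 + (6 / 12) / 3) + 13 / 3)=551549 / 114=4838.15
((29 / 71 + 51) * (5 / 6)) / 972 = 9125 / 207036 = 0.04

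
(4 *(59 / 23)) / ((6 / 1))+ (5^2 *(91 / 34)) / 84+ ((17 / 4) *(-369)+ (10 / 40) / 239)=-1170536373 / 747592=-1565.74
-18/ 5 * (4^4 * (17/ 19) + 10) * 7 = -572292/ 95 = -6024.13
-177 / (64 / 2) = -177 / 32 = -5.53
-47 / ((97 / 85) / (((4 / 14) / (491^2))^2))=-15980 / 276244590810433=-0.00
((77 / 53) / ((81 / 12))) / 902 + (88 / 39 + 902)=689697344 / 762723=904.26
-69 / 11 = -6.27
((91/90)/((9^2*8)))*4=91/14580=0.01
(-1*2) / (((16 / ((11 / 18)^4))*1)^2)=-0.00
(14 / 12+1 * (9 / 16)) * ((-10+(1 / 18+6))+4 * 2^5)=185339 / 864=214.51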